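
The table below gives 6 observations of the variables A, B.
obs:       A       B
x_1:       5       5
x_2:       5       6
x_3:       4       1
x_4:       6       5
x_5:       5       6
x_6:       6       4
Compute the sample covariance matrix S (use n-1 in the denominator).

Step 1 — column means:
  mean(A) = (5 + 5 + 4 + 6 + 5 + 6) / 6 = 31/6 = 5.1667
  mean(B) = (5 + 6 + 1 + 5 + 6 + 4) / 6 = 27/6 = 4.5

Step 2 — sample covariance S[i,j] = (1/(n-1)) · Σ_k (x_{k,i} - mean_i) · (x_{k,j} - mean_j), with n-1 = 5.
  S[A,A] = ((-0.1667)·(-0.1667) + (-0.1667)·(-0.1667) + (-1.1667)·(-1.1667) + (0.8333)·(0.8333) + (-0.1667)·(-0.1667) + (0.8333)·(0.8333)) / 5 = 2.8333/5 = 0.5667
  S[A,B] = ((-0.1667)·(0.5) + (-0.1667)·(1.5) + (-1.1667)·(-3.5) + (0.8333)·(0.5) + (-0.1667)·(1.5) + (0.8333)·(-0.5)) / 5 = 3.5/5 = 0.7
  S[B,B] = ((0.5)·(0.5) + (1.5)·(1.5) + (-3.5)·(-3.5) + (0.5)·(0.5) + (1.5)·(1.5) + (-0.5)·(-0.5)) / 5 = 17.5/5 = 3.5

S is symmetric (S[j,i] = S[i,j]). Assembling:

S = [[0.5667, 0.7],
 [0.7, 3.5]]


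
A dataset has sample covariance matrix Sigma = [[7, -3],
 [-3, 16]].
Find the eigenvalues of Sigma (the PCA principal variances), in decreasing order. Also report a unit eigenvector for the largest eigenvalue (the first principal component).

Step 1 — characteristic polynomial of 2×2 Sigma:
  det(Sigma - λI) = λ² - trace · λ + det = 0.
  trace = 7 + 16 = 23, det = 7·16 - (-3)² = 103.
Step 2 — discriminant:
  Δ = trace² - 4·det = 529 - 412 = 117.
Step 3 — eigenvalues:
  λ = (trace ± √Δ)/2 = (23 ± 10.8167)/2,
  λ_1 = 16.9083,  λ_2 = 6.0917.

Step 4 — unit eigenvector for λ_1: solve (Sigma - λ_1 I)v = 0. First row:
  (7 - 16.9083)·v_x + (-3)·v_y = 0, i.e. (-9.9083)·v_x + (-3)·v_y = 0,
  so v ∝ (b, λ_1 - a) = (-3, 9.9083); multiply by -1 so the first entry is positive: u = (3, -9.9083).
  ||u|| = √((3)² + (-9.9083)²) = √(107.1749) ≈ 10.3525,
  v_1 = u/||u|| ≈ (0.2898, -0.9571) (||v_1|| = 1).

λ_1 = 16.9083,  λ_2 = 6.0917;  v_1 ≈ (0.2898, -0.9571)


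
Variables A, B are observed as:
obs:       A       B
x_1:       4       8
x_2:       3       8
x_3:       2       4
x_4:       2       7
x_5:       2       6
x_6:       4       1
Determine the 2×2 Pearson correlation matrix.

Step 1 — column means:
  mean(A) = (4 + 3 + 2 + 2 + 2 + 4) / 6 = 17/6 = 2.8333
  mean(B) = (8 + 8 + 4 + 7 + 6 + 1) / 6 = 34/6 = 5.6667

Step 2 — sample variances and covariances s[i,j] = (1/(n-1)) · Σ_k (x_{k,i} - mean_i) · (x_{k,j} - mean_j), with n-1 = 5:
  s[A,A] = ((1.1667)·(1.1667) + (0.1667)·(0.1667) + (-0.8333)·(-0.8333) + (-0.8333)·(-0.8333) + (-0.8333)·(-0.8333) + (1.1667)·(1.1667)) / 5 = 4.8333/5 = 0.9667
  s[A,B] = ((1.1667)·(2.3333) + (0.1667)·(2.3333) + (-0.8333)·(-1.6667) + (-0.8333)·(1.3333) + (-0.8333)·(0.3333) + (1.1667)·(-4.6667)) / 5 = -2.3333/5 = -0.4667
  s[B,B] = ((2.3333)·(2.3333) + (2.3333)·(2.3333) + (-1.6667)·(-1.6667) + (1.3333)·(1.3333) + (0.3333)·(0.3333) + (-4.6667)·(-4.6667)) / 5 = 37.3333/5 = 7.4667
  Sample standard deviations s_i = √(s[i,i]):
  s(A) = √(0.9667) = 0.9832
  s(B) = √(7.4667) = 2.7325

Step 3 — r_{ij} = s_{ij} / (s_i · s_j):
  r[A,A] = 1 (diagonal).
  r[A,B] = -0.4667 / (0.9832 · 2.7325) = -0.4667 / 2.6866 = -0.1737
  r[B,B] = 1 (diagonal).

R is symmetric with unit diagonal. Assembling:

R = [[1, -0.1737],
 [-0.1737, 1]]


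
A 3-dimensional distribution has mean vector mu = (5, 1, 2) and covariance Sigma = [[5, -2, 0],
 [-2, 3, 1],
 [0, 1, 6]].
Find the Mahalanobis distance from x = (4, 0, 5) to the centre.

Step 1 — centre the observation: (x - mu) = (-1, -1, 3).

Step 2 — invert Sigma (cofactor / det for 3×3, or solve directly):
  Sigma^{-1} = [[0.2787, 0.1967, -0.0328],
 [0.1967, 0.4918, -0.082],
 [-0.0328, -0.082, 0.1803]].

Step 3 — form the quadratic (x - mu)^T · Sigma^{-1} · (x - mu):
  Sigma^{-1} · (x - mu) = (-0.5738, -0.9344, 0.6557).
  (x - mu)^T · [Sigma^{-1} · (x - mu)] = (-1)·(-0.5738) + (-1)·(-0.9344) + (3)·(0.6557) = 3.4754.

Step 4 — take square root: d = √(3.4754) ≈ 1.8642.

d(x, mu) = √(3.4754) ≈ 1.8642


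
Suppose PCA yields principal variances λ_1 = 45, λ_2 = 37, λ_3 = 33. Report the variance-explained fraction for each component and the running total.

Step 1 — total variance = trace(Sigma) = Σ λ_i = 45 + 37 + 33 = 115.

Step 2 — fraction explained by component i = λ_i / Σ λ:
  PC1: 45/115 = 0.3913
  PC2: 37/115 = 0.3217
  PC3: 33/115 = 0.287

Step 3 — cumulative fraction after k components = (λ_1 + ... + λ_k) / Σ λ:
  k = 1: 45/115 = 0.3913
  k = 2: (45 + 37)/115 = 82/115 = 0.713
  k = 3: (45 + 37 + 33)/115 = 115/115 = 1

Summary (fraction, with percent):

explained: PC1 0.3913 (39.13%), PC2 0.3217 (32.17%), PC3 0.287 (28.7%);  cumulative: 0.3913, 0.713, 1


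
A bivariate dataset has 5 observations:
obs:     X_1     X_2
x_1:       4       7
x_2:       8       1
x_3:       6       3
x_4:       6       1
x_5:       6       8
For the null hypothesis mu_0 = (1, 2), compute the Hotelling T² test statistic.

Step 1 — sample mean vector:
  mean(X_1) = (4 + 8 + 6 + 6 + 6) / 5 = 30/5 = 6
  mean(X_2) = (7 + 1 + 3 + 1 + 8) / 5 = 20/5 = 4
  x̄ = (6, 4),  deviation x̄ - mu_0 = (6, 4) - (1, 2) = (5, 2).

Step 2 — sample covariance matrix, S[i,j] = (1/(n-1)) · Σ_k (x_{k,i} - mean_i) · (x_{k,j} - mean_j), divisor n-1 = 4:
  S[X_1,X_1] = ((-2)·(-2) + (2)·(2) + (0)·(0) + (0)·(0) + (0)·(0)) / 4 = 8/4 = 2
  S[X_1,X_2] = ((-2)·(3) + (2)·(-3) + (0)·(-1) + (0)·(-3) + (0)·(4)) / 4 = -12/4 = -3
  S[X_2,X_2] = ((3)·(3) + (-3)·(-3) + (-1)·(-1) + (-3)·(-3) + (4)·(4)) / 4 = 44/4 = 11
  S = [[2, -3],
 [-3, 11]].

Step 3 — invert S. det(S) = 2·11 - (-3)² = 13.
  S^{-1} = (1/det) · [[d, -b], [-b, a]] = [[0.8462, 0.2308],
 [0.2308, 0.1538]].

Step 4 — quadratic form (x̄ - mu_0)^T · S^{-1} · (x̄ - mu_0):
  S^{-1} · (x̄ - mu_0) = (4.6923, 1.4615),
  (x̄ - mu_0)^T · [...] = (5)·(4.6923) + (2)·(1.4615) = 26.3846.

Step 5 — scale by n: T² = 5 · 26.3846 = 131.9231.

T² ≈ 131.9231


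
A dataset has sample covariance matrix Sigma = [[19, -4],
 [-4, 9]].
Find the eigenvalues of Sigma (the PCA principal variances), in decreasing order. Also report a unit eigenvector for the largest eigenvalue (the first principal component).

Step 1 — characteristic polynomial of 2×2 Sigma:
  det(Sigma - λI) = λ² - trace · λ + det = 0.
  trace = 19 + 9 = 28, det = 19·9 - (-4)² = 155.
Step 2 — discriminant:
  Δ = trace² - 4·det = 784 - 620 = 164.
Step 3 — eigenvalues:
  λ = (trace ± √Δ)/2 = (28 ± 12.8062)/2,
  λ_1 = 20.4031,  λ_2 = 7.5969.

Step 4 — unit eigenvector for λ_1: solve (Sigma - λ_1 I)v = 0. First row:
  (19 - 20.4031)·v_x + (-4)·v_y = 0, i.e. (-1.4031)·v_x + (-4)·v_y = 0,
  so v ∝ (b, λ_1 - a) = (-4, 1.4031); multiply by -1 so the first entry is positive: u = (4, -1.4031).
  ||u|| = √((4)² + (-1.4031)²) = √(17.9688) ≈ 4.239,
  v_1 = u/||u|| ≈ (0.9436, -0.331) (||v_1|| = 1).

λ_1 = 20.4031,  λ_2 = 7.5969;  v_1 ≈ (0.9436, -0.331)


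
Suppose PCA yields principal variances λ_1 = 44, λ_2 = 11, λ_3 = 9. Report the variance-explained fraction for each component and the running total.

Step 1 — total variance = trace(Sigma) = Σ λ_i = 44 + 11 + 9 = 64.

Step 2 — fraction explained by component i = λ_i / Σ λ:
  PC1: 44/64 = 0.6875
  PC2: 11/64 = 0.1719
  PC3: 9/64 = 0.1406

Step 3 — cumulative fraction after k components = (λ_1 + ... + λ_k) / Σ λ:
  k = 1: 44/64 = 0.6875
  k = 2: (44 + 11)/64 = 55/64 = 0.8594
  k = 3: (44 + 11 + 9)/64 = 64/64 = 1

Summary (fraction, with percent):

explained: PC1 0.6875 (68.75%), PC2 0.1719 (17.19%), PC3 0.1406 (14.06%);  cumulative: 0.6875, 0.8594, 1


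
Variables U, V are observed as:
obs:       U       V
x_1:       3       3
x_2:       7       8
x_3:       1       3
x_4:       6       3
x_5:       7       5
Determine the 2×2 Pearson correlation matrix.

Step 1 — column means:
  mean(U) = (3 + 7 + 1 + 6 + 7) / 5 = 24/5 = 4.8
  mean(V) = (3 + 8 + 3 + 3 + 5) / 5 = 22/5 = 4.4

Step 2 — sample variances and covariances s[i,j] = (1/(n-1)) · Σ_k (x_{k,i} - mean_i) · (x_{k,j} - mean_j), with n-1 = 4:
  s[U,U] = ((-1.8)·(-1.8) + (2.2)·(2.2) + (-3.8)·(-3.8) + (1.2)·(1.2) + (2.2)·(2.2)) / 4 = 28.8/4 = 7.2
  s[U,V] = ((-1.8)·(-1.4) + (2.2)·(3.6) + (-3.8)·(-1.4) + (1.2)·(-1.4) + (2.2)·(0.6)) / 4 = 15.4/4 = 3.85
  s[V,V] = ((-1.4)·(-1.4) + (3.6)·(3.6) + (-1.4)·(-1.4) + (-1.4)·(-1.4) + (0.6)·(0.6)) / 4 = 19.2/4 = 4.8
  Sample standard deviations s_i = √(s[i,i]):
  s(U) = √(7.2) = 2.6833
  s(V) = √(4.8) = 2.1909

Step 3 — r_{ij} = s_{ij} / (s_i · s_j):
  r[U,U] = 1 (diagonal).
  r[U,V] = 3.85 / (2.6833 · 2.1909) = 3.85 / 5.8788 = 0.6549
  r[V,V] = 1 (diagonal).

R is symmetric with unit diagonal. Assembling:

R = [[1, 0.6549],
 [0.6549, 1]]


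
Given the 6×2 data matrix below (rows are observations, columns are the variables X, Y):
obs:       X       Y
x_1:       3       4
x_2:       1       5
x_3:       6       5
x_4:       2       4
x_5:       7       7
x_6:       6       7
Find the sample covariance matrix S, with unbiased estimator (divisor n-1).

Step 1 — column means:
  mean(X) = (3 + 1 + 6 + 2 + 7 + 6) / 6 = 25/6 = 4.1667
  mean(Y) = (4 + 5 + 5 + 4 + 7 + 7) / 6 = 32/6 = 5.3333

Step 2 — sample covariance S[i,j] = (1/(n-1)) · Σ_k (x_{k,i} - mean_i) · (x_{k,j} - mean_j), with n-1 = 5.
  S[X,X] = ((-1.1667)·(-1.1667) + (-3.1667)·(-3.1667) + (1.8333)·(1.8333) + (-2.1667)·(-2.1667) + (2.8333)·(2.8333) + (1.8333)·(1.8333)) / 5 = 30.8333/5 = 6.1667
  S[X,Y] = ((-1.1667)·(-1.3333) + (-3.1667)·(-0.3333) + (1.8333)·(-0.3333) + (-2.1667)·(-1.3333) + (2.8333)·(1.6667) + (1.8333)·(1.6667)) / 5 = 12.6667/5 = 2.5333
  S[Y,Y] = ((-1.3333)·(-1.3333) + (-0.3333)·(-0.3333) + (-0.3333)·(-0.3333) + (-1.3333)·(-1.3333) + (1.6667)·(1.6667) + (1.6667)·(1.6667)) / 5 = 9.3333/5 = 1.8667

S is symmetric (S[j,i] = S[i,j]). Assembling:

S = [[6.1667, 2.5333],
 [2.5333, 1.8667]]


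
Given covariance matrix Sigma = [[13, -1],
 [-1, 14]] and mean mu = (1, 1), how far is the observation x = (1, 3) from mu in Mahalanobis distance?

Step 1 — centre the observation: (x - mu) = (0, 2).

Step 2 — invert Sigma. det(Sigma) = 13·14 - (-1)² = 181.
  Sigma^{-1} = (1/det) · [[d, -b], [-b, a]] = [[0.0773, 0.0055],
 [0.0055, 0.0718]].

Step 3 — form the quadratic (x - mu)^T · Sigma^{-1} · (x - mu):
  Sigma^{-1} · (x - mu) = (0.011, 0.1436).
  (x - mu)^T · [Sigma^{-1} · (x - mu)] = (0)·(0.011) + (2)·(0.1436) = 0.2873.

Step 4 — take square root: d = √(0.2873) ≈ 0.536.

d(x, mu) = √(0.2873) ≈ 0.536


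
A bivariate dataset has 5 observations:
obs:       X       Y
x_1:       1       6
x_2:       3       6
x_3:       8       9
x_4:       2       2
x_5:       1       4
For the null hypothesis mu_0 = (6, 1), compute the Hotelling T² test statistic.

Step 1 — sample mean vector:
  mean(X) = (1 + 3 + 8 + 2 + 1) / 5 = 15/5 = 3
  mean(Y) = (6 + 6 + 9 + 2 + 4) / 5 = 27/5 = 5.4
  x̄ = (3, 5.4),  deviation x̄ - mu_0 = (3, 5.4) - (6, 1) = (-3, 4.4).

Step 2 — sample covariance matrix, S[i,j] = (1/(n-1)) · Σ_k (x_{k,i} - mean_i) · (x_{k,j} - mean_j), divisor n-1 = 4:
  S[X,X] = ((-2)·(-2) + (0)·(0) + (5)·(5) + (-1)·(-1) + (-2)·(-2)) / 4 = 34/4 = 8.5
  S[X,Y] = ((-2)·(0.6) + (0)·(0.6) + (5)·(3.6) + (-1)·(-3.4) + (-2)·(-1.4)) / 4 = 23/4 = 5.75
  S[Y,Y] = ((0.6)·(0.6) + (0.6)·(0.6) + (3.6)·(3.6) + (-3.4)·(-3.4) + (-1.4)·(-1.4)) / 4 = 27.2/4 = 6.8
  S = [[8.5, 5.75],
 [5.75, 6.8]].

Step 3 — invert S. det(S) = 8.5·6.8 - (5.75)² = 24.7375.
  S^{-1} = (1/det) · [[d, -b], [-b, a]] = [[0.2749, -0.2324],
 [-0.2324, 0.3436]].

Step 4 — quadratic form (x̄ - mu_0)^T · S^{-1} · (x̄ - mu_0):
  S^{-1} · (x̄ - mu_0) = (-1.8474, 2.2092),
  (x̄ - mu_0)^T · [...] = (-3)·(-1.8474) + (4.4)·(2.2092) = 15.2627.

Step 5 — scale by n: T² = 5 · 15.2627 = 76.3133.

T² ≈ 76.3133


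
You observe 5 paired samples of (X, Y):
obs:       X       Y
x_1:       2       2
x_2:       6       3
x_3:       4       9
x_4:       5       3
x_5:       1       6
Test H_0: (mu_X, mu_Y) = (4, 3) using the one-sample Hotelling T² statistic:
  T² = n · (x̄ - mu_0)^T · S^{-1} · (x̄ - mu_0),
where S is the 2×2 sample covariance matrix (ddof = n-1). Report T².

Step 1 — sample mean vector:
  mean(X) = (2 + 6 + 4 + 5 + 1) / 5 = 18/5 = 3.6
  mean(Y) = (2 + 3 + 9 + 3 + 6) / 5 = 23/5 = 4.6
  x̄ = (3.6, 4.6),  deviation x̄ - mu_0 = (3.6, 4.6) - (4, 3) = (-0.4, 1.6).

Step 2 — sample covariance matrix, S[i,j] = (1/(n-1)) · Σ_k (x_{k,i} - mean_i) · (x_{k,j} - mean_j), divisor n-1 = 4:
  S[X,X] = ((-1.6)·(-1.6) + (2.4)·(2.4) + (0.4)·(0.4) + (1.4)·(1.4) + (-2.6)·(-2.6)) / 4 = 17.2/4 = 4.3
  S[X,Y] = ((-1.6)·(-2.6) + (2.4)·(-1.6) + (0.4)·(4.4) + (1.4)·(-1.6) + (-2.6)·(1.4)) / 4 = -3.8/4 = -0.95
  S[Y,Y] = ((-2.6)·(-2.6) + (-1.6)·(-1.6) + (4.4)·(4.4) + (-1.6)·(-1.6) + (1.4)·(1.4)) / 4 = 33.2/4 = 8.3
  S = [[4.3, -0.95],
 [-0.95, 8.3]].

Step 3 — invert S. det(S) = 4.3·8.3 - (-0.95)² = 34.7875.
  S^{-1} = (1/det) · [[d, -b], [-b, a]] = [[0.2386, 0.0273],
 [0.0273, 0.1236]].

Step 4 — quadratic form (x̄ - mu_0)^T · S^{-1} · (x̄ - mu_0):
  S^{-1} · (x̄ - mu_0) = (-0.0517, 0.1868),
  (x̄ - mu_0)^T · [...] = (-0.4)·(-0.0517) + (1.6)·(0.1868) = 0.3197.

Step 5 — scale by n: T² = 5 · 0.3197 = 1.5983.

T² ≈ 1.5983


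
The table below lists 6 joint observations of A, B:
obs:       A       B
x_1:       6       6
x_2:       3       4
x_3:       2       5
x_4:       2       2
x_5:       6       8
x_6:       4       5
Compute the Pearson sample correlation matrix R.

Step 1 — column means:
  mean(A) = (6 + 3 + 2 + 2 + 6 + 4) / 6 = 23/6 = 3.8333
  mean(B) = (6 + 4 + 5 + 2 + 8 + 5) / 6 = 30/6 = 5

Step 2 — sample variances and covariances s[i,j] = (1/(n-1)) · Σ_k (x_{k,i} - mean_i) · (x_{k,j} - mean_j), with n-1 = 5:
  s[A,A] = ((2.1667)·(2.1667) + (-0.8333)·(-0.8333) + (-1.8333)·(-1.8333) + (-1.8333)·(-1.8333) + (2.1667)·(2.1667) + (0.1667)·(0.1667)) / 5 = 16.8333/5 = 3.3667
  s[A,B] = ((2.1667)·(1) + (-0.8333)·(-1) + (-1.8333)·(0) + (-1.8333)·(-3) + (2.1667)·(3) + (0.1667)·(0)) / 5 = 15/5 = 3
  s[B,B] = ((1)·(1) + (-1)·(-1) + (0)·(0) + (-3)·(-3) + (3)·(3) + (0)·(0)) / 5 = 20/5 = 4
  Sample standard deviations s_i = √(s[i,i]):
  s(A) = √(3.3667) = 1.8348
  s(B) = √(4) = 2

Step 3 — r_{ij} = s_{ij} / (s_i · s_j):
  r[A,A] = 1 (diagonal).
  r[A,B] = 3 / (1.8348 · 2) = 3 / 3.6697 = 0.8175
  r[B,B] = 1 (diagonal).

R is symmetric with unit diagonal. Assembling:

R = [[1, 0.8175],
 [0.8175, 1]]


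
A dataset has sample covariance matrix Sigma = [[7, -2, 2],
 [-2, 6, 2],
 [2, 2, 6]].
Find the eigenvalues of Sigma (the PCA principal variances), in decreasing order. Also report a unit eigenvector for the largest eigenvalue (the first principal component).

Step 1 — characteristic polynomial p(λ) = det(λI - Sigma) = λ³ - tr·λ² + c_1·λ - det, where tr = trace, c_1 = sum of the principal 2×2 minors, det = det(Sigma):
  tr = 7 + 6 + 6 = 19,
  c_1 = (7·6 - (-2)²) + (7·6 - (2)²) + (6·6 - (2)²) = 38 + 38 + 32 = 108,
  det = 7·(6·6 - (2)²) - (-2)·((-2)·6 - (2)·(2)) + (2)·((-2)·(2) - 6·(2)) = 7·(32) - (-2)·(-16) + (2)·(-16) = 160.
  So p(λ) = λ³ - 19λ² + 108λ - 160.
Step 2 — look for an integer root (rational root theorem: any rational root is an integer divisor of 160). Testing λ = 8:
  p(8) = 512 - 1216 + 864 - 160 = 0  ✓
  Dividing out (λ - 8): p(λ) = (λ - 8)(λ² - 11λ + 20).
Step 3 — remaining eigenvalues from the quadratic λ² - 11λ + 20 = 0:
  Δ = 11² - 4·20 = 121 - 80 = 41,  λ = (11 ± √41)/2 = (11 ± 6.4031)/2 ≈ 8.7016 or 2.2984.
  Sorted: λ_1 = 8.7016,  λ_2 = 8,  λ_3 = 2.2984  (check: sum = 19 = tr ✓).

Step 4 — unit eigenvector for λ_1 ≈ 8.7016: v spans the null space of (Sigma - λ_1 I), whose rows are
  r_1 = (-1.7016, -2, 2),  r_2 = (-2, -2.7016, 2),  r_3 = (2, 2, -2.7016).
  v is orthogonal to every row, so take v ∝ r_1 × r_2 = ((-2)·(2) - (2)·(-2.7016), (2)·(-2) - (-1.7016)·(2), (-1.7016)·(-2.7016) - (-2)·(-2)) ≈ (1.4031, -0.5969, 0.5969).
  Let u = (1.4031, -0.5969, 0.5969).
  ||u|| = √((1.4031)² + (-0.5969)² + (0.5969)²) = √(2.6813) ≈ 1.6375,  v_1 = u/||u|| ≈ (0.8569, -0.3645, 0.3645) (||v_1|| = 1).

λ_1 = 8.7016,  λ_2 = 8,  λ_3 = 2.2984;  v_1 ≈ (0.8569, -0.3645, 0.3645)


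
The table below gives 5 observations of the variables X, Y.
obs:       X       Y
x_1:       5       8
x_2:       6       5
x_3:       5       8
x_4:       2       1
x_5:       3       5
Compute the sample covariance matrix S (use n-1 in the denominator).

Step 1 — column means:
  mean(X) = (5 + 6 + 5 + 2 + 3) / 5 = 21/5 = 4.2
  mean(Y) = (8 + 5 + 8 + 1 + 5) / 5 = 27/5 = 5.4

Step 2 — sample covariance S[i,j] = (1/(n-1)) · Σ_k (x_{k,i} - mean_i) · (x_{k,j} - mean_j), with n-1 = 4.
  S[X,X] = ((0.8)·(0.8) + (1.8)·(1.8) + (0.8)·(0.8) + (-2.2)·(-2.2) + (-1.2)·(-1.2)) / 4 = 10.8/4 = 2.7
  S[X,Y] = ((0.8)·(2.6) + (1.8)·(-0.4) + (0.8)·(2.6) + (-2.2)·(-4.4) + (-1.2)·(-0.4)) / 4 = 13.6/4 = 3.4
  S[Y,Y] = ((2.6)·(2.6) + (-0.4)·(-0.4) + (2.6)·(2.6) + (-4.4)·(-4.4) + (-0.4)·(-0.4)) / 4 = 33.2/4 = 8.3

S is symmetric (S[j,i] = S[i,j]). Assembling:

S = [[2.7, 3.4],
 [3.4, 8.3]]


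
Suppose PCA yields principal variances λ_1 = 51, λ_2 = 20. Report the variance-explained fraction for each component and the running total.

Step 1 — total variance = trace(Sigma) = Σ λ_i = 51 + 20 = 71.

Step 2 — fraction explained by component i = λ_i / Σ λ:
  PC1: 51/71 = 0.7183
  PC2: 20/71 = 0.2817

Step 3 — cumulative fraction after k components = (λ_1 + ... + λ_k) / Σ λ:
  k = 1: 51/71 = 0.7183
  k = 2: (51 + 20)/71 = 71/71 = 1

Summary (fraction, with percent):

explained: PC1 0.7183 (71.83%), PC2 0.2817 (28.17%);  cumulative: 0.7183, 1


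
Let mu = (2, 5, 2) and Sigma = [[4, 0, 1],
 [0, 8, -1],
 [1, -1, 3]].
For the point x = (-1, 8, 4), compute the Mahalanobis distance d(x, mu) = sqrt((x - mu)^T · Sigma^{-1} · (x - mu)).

Step 1 — centre the observation: (x - mu) = (-3, 3, 2).

Step 2 — invert Sigma (cofactor / det for 3×3, or solve directly):
  Sigma^{-1} = [[0.2738, -0.0119, -0.0952],
 [-0.0119, 0.131, 0.0476],
 [-0.0952, 0.0476, 0.381]].

Step 3 — form the quadratic (x - mu)^T · Sigma^{-1} · (x - mu):
  Sigma^{-1} · (x - mu) = (-1.0476, 0.5238, 1.1905).
  (x - mu)^T · [Sigma^{-1} · (x - mu)] = (-3)·(-1.0476) + (3)·(0.5238) + (2)·(1.1905) = 7.0952.

Step 4 — take square root: d = √(7.0952) ≈ 2.6637.

d(x, mu) = √(7.0952) ≈ 2.6637


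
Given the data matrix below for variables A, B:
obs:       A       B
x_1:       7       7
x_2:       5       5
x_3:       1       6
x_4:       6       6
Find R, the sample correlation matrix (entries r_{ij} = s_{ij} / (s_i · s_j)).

Step 1 — column means:
  mean(A) = (7 + 5 + 1 + 6) / 4 = 19/4 = 4.75
  mean(B) = (7 + 5 + 6 + 6) / 4 = 24/4 = 6

Step 2 — sample variances and covariances s[i,j] = (1/(n-1)) · Σ_k (x_{k,i} - mean_i) · (x_{k,j} - mean_j), with n-1 = 3:
  s[A,A] = ((2.25)·(2.25) + (0.25)·(0.25) + (-3.75)·(-3.75) + (1.25)·(1.25)) / 3 = 20.75/3 = 6.9167
  s[A,B] = ((2.25)·(1) + (0.25)·(-1) + (-3.75)·(0) + (1.25)·(0)) / 3 = 2/3 = 0.6667
  s[B,B] = ((1)·(1) + (-1)·(-1) + (0)·(0) + (0)·(0)) / 3 = 2/3 = 0.6667
  Sample standard deviations s_i = √(s[i,i]):
  s(A) = √(6.9167) = 2.63
  s(B) = √(0.6667) = 0.8165

Step 3 — r_{ij} = s_{ij} / (s_i · s_j):
  r[A,A] = 1 (diagonal).
  r[A,B] = 0.6667 / (2.63 · 0.8165) = 0.6667 / 2.1473 = 0.3105
  r[B,B] = 1 (diagonal).

R is symmetric with unit diagonal. Assembling:

R = [[1, 0.3105],
 [0.3105, 1]]


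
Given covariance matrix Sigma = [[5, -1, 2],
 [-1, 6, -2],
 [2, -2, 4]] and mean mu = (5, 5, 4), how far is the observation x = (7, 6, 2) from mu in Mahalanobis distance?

Step 1 — centre the observation: (x - mu) = (2, 1, -2).

Step 2 — invert Sigma (cofactor / det for 3×3, or solve directly):
  Sigma^{-1} = [[0.25, 0, -0.125],
 [0, 0.2, 0.1],
 [-0.125, 0.1, 0.3625]].

Step 3 — form the quadratic (x - mu)^T · Sigma^{-1} · (x - mu):
  Sigma^{-1} · (x - mu) = (0.75, 0, -0.875).
  (x - mu)^T · [Sigma^{-1} · (x - mu)] = (2)·(0.75) + (1)·(0) + (-2)·(-0.875) = 3.25.

Step 4 — take square root: d = √(3.25) ≈ 1.8028.

d(x, mu) = √(3.25) ≈ 1.8028


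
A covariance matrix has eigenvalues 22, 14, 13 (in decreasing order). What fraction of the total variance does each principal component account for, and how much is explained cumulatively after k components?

Step 1 — total variance = trace(Sigma) = Σ λ_i = 22 + 14 + 13 = 49.

Step 2 — fraction explained by component i = λ_i / Σ λ:
  PC1: 22/49 = 0.449
  PC2: 14/49 = 0.2857
  PC3: 13/49 = 0.2653

Step 3 — cumulative fraction after k components = (λ_1 + ... + λ_k) / Σ λ:
  k = 1: 22/49 = 0.449
  k = 2: (22 + 14)/49 = 36/49 = 0.7347
  k = 3: (22 + 14 + 13)/49 = 49/49 = 1

Summary (fraction, with percent):

explained: PC1 0.449 (44.9%), PC2 0.2857 (28.57%), PC3 0.2653 (26.53%);  cumulative: 0.449, 0.7347, 1


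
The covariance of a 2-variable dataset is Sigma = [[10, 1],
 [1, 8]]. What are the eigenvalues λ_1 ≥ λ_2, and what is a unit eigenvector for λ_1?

Step 1 — characteristic polynomial of 2×2 Sigma:
  det(Sigma - λI) = λ² - trace · λ + det = 0.
  trace = 10 + 8 = 18, det = 10·8 - (1)² = 79.
Step 2 — discriminant:
  Δ = trace² - 4·det = 324 - 316 = 8.
Step 3 — eigenvalues:
  λ = (trace ± √Δ)/2 = (18 ± 2.8284)/2,
  λ_1 = 10.4142,  λ_2 = 7.5858.

Step 4 — unit eigenvector for λ_1: solve (Sigma - λ_1 I)v = 0. First row:
  (10 - 10.4142)·v_x + (1)·v_y = 0, i.e. (-0.4142)·v_x + (1)·v_y = 0,
  so v ∝ (b, λ_1 - a) = (1, 0.4142) = u.
  ||u|| = √((1)² + (0.4142)²) = √(1.1716) ≈ 1.0824,
  v_1 = u/||u|| ≈ (0.9239, 0.3827) (||v_1|| = 1).

λ_1 = 10.4142,  λ_2 = 7.5858;  v_1 ≈ (0.9239, 0.3827)


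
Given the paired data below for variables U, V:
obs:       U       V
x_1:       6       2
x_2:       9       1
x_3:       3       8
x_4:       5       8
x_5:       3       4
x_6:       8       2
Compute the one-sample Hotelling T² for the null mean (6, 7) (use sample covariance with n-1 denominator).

Step 1 — sample mean vector:
  mean(U) = (6 + 9 + 3 + 5 + 3 + 8) / 6 = 34/6 = 5.6667
  mean(V) = (2 + 1 + 8 + 8 + 4 + 2) / 6 = 25/6 = 4.1667
  x̄ = (5.6667, 4.1667),  deviation x̄ - mu_0 = (5.6667, 4.1667) - (6, 7) = (-0.3333, -2.8333).

Step 2 — sample covariance matrix, S[i,j] = (1/(n-1)) · Σ_k (x_{k,i} - mean_i) · (x_{k,j} - mean_j), divisor n-1 = 5:
  S[U,U] = ((0.3333)·(0.3333) + (3.3333)·(3.3333) + (-2.6667)·(-2.6667) + (-0.6667)·(-0.6667) + (-2.6667)·(-2.6667) + (2.3333)·(2.3333)) / 5 = 31.3333/5 = 6.2667
  S[U,V] = ((0.3333)·(-2.1667) + (3.3333)·(-3.1667) + (-2.6667)·(3.8333) + (-0.6667)·(3.8333) + (-2.6667)·(-0.1667) + (2.3333)·(-2.1667)) / 5 = -28.6667/5 = -5.7333
  S[V,V] = ((-2.1667)·(-2.1667) + (-3.1667)·(-3.1667) + (3.8333)·(3.8333) + (3.8333)·(3.8333) + (-0.1667)·(-0.1667) + (-2.1667)·(-2.1667)) / 5 = 48.8333/5 = 9.7667
  S = [[6.2667, -5.7333],
 [-5.7333, 9.7667]].

Step 3 — invert S. det(S) = 6.2667·9.7667 - (-5.7333)² = 28.3333.
  S^{-1} = (1/det) · [[d, -b], [-b, a]] = [[0.3447, 0.2024],
 [0.2024, 0.2212]].

Step 4 — quadratic form (x̄ - mu_0)^T · S^{-1} · (x̄ - mu_0):
  S^{-1} · (x̄ - mu_0) = (-0.6882, -0.6941),
  (x̄ - mu_0)^T · [...] = (-0.3333)·(-0.6882) + (-2.8333)·(-0.6941) = 2.1961.

Step 5 — scale by n: T² = 6 · 2.1961 = 13.1765.

T² ≈ 13.1765


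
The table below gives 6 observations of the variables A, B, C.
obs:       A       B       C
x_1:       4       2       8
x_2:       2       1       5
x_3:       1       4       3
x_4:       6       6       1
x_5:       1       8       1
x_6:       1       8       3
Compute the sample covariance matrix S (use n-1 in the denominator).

Step 1 — column means:
  mean(A) = (4 + 2 + 1 + 6 + 1 + 1) / 6 = 15/6 = 2.5
  mean(B) = (2 + 1 + 4 + 6 + 8 + 8) / 6 = 29/6 = 4.8333
  mean(C) = (8 + 5 + 3 + 1 + 1 + 3) / 6 = 21/6 = 3.5

Step 2 — sample covariance S[i,j] = (1/(n-1)) · Σ_k (x_{k,i} - mean_i) · (x_{k,j} - mean_j), with n-1 = 5.
  S[A,A] = ((1.5)·(1.5) + (-0.5)·(-0.5) + (-1.5)·(-1.5) + (3.5)·(3.5) + (-1.5)·(-1.5) + (-1.5)·(-1.5)) / 5 = 21.5/5 = 4.3
  S[A,B] = ((1.5)·(-2.8333) + (-0.5)·(-3.8333) + (-1.5)·(-0.8333) + (3.5)·(1.1667) + (-1.5)·(3.1667) + (-1.5)·(3.1667)) / 5 = -6.5/5 = -1.3
  S[A,C] = ((1.5)·(4.5) + (-0.5)·(1.5) + (-1.5)·(-0.5) + (3.5)·(-2.5) + (-1.5)·(-2.5) + (-1.5)·(-0.5)) / 5 = 2.5/5 = 0.5
  S[B,B] = ((-2.8333)·(-2.8333) + (-3.8333)·(-3.8333) + (-0.8333)·(-0.8333) + (1.1667)·(1.1667) + (3.1667)·(3.1667) + (3.1667)·(3.1667)) / 5 = 44.8333/5 = 8.9667
  S[B,C] = ((-2.8333)·(4.5) + (-3.8333)·(1.5) + (-0.8333)·(-0.5) + (1.1667)·(-2.5) + (3.1667)·(-2.5) + (3.1667)·(-0.5)) / 5 = -30.5/5 = -6.1
  S[C,C] = ((4.5)·(4.5) + (1.5)·(1.5) + (-0.5)·(-0.5) + (-2.5)·(-2.5) + (-2.5)·(-2.5) + (-0.5)·(-0.5)) / 5 = 35.5/5 = 7.1

S is symmetric (S[j,i] = S[i,j]). Assembling:

S = [[4.3, -1.3, 0.5],
 [-1.3, 8.9667, -6.1],
 [0.5, -6.1, 7.1]]


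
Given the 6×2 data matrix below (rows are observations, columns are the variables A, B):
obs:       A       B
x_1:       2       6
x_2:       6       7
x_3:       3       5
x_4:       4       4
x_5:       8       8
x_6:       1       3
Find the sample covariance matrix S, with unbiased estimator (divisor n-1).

Step 1 — column means:
  mean(A) = (2 + 6 + 3 + 4 + 8 + 1) / 6 = 24/6 = 4
  mean(B) = (6 + 7 + 5 + 4 + 8 + 3) / 6 = 33/6 = 5.5

Step 2 — sample covariance S[i,j] = (1/(n-1)) · Σ_k (x_{k,i} - mean_i) · (x_{k,j} - mean_j), with n-1 = 5.
  S[A,A] = ((-2)·(-2) + (2)·(2) + (-1)·(-1) + (0)·(0) + (4)·(4) + (-3)·(-3)) / 5 = 34/5 = 6.8
  S[A,B] = ((-2)·(0.5) + (2)·(1.5) + (-1)·(-0.5) + (0)·(-1.5) + (4)·(2.5) + (-3)·(-2.5)) / 5 = 20/5 = 4
  S[B,B] = ((0.5)·(0.5) + (1.5)·(1.5) + (-0.5)·(-0.5) + (-1.5)·(-1.5) + (2.5)·(2.5) + (-2.5)·(-2.5)) / 5 = 17.5/5 = 3.5

S is symmetric (S[j,i] = S[i,j]). Assembling:

S = [[6.8, 4],
 [4, 3.5]]


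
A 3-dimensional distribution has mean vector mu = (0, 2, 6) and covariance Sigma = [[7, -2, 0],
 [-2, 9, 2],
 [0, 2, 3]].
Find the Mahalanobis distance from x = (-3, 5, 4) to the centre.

Step 1 — centre the observation: (x - mu) = (-3, 3, -2).

Step 2 — invert Sigma (cofactor / det for 3×3, or solve directly):
  Sigma^{-1} = [[0.1544, 0.0403, -0.0268],
 [0.0403, 0.1409, -0.094],
 [-0.0268, -0.094, 0.396]].

Step 3 — form the quadratic (x - mu)^T · Sigma^{-1} · (x - mu):
  Sigma^{-1} · (x - mu) = (-0.2886, 0.4899, -0.9933).
  (x - mu)^T · [Sigma^{-1} · (x - mu)] = (-3)·(-0.2886) + (3)·(0.4899) + (-2)·(-0.9933) = 4.3221.

Step 4 — take square root: d = √(4.3221) ≈ 2.079.

d(x, mu) = √(4.3221) ≈ 2.079


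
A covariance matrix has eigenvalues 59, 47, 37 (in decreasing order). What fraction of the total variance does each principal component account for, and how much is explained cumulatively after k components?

Step 1 — total variance = trace(Sigma) = Σ λ_i = 59 + 47 + 37 = 143.

Step 2 — fraction explained by component i = λ_i / Σ λ:
  PC1: 59/143 = 0.4126
  PC2: 47/143 = 0.3287
  PC3: 37/143 = 0.2587

Step 3 — cumulative fraction after k components = (λ_1 + ... + λ_k) / Σ λ:
  k = 1: 59/143 = 0.4126
  k = 2: (59 + 47)/143 = 106/143 = 0.7413
  k = 3: (59 + 47 + 37)/143 = 143/143 = 1

Summary (fraction, with percent):

explained: PC1 0.4126 (41.26%), PC2 0.3287 (32.87%), PC3 0.2587 (25.87%);  cumulative: 0.4126, 0.7413, 1


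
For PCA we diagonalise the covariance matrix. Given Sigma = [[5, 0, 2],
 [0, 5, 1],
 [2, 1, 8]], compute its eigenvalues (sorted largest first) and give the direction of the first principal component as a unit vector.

Step 1 — characteristic polynomial p(λ) = det(λI - Sigma) = λ³ - tr·λ² + c_1·λ - det, where tr = trace, c_1 = sum of the principal 2×2 minors, det = det(Sigma):
  tr = 5 + 5 + 8 = 18,
  c_1 = (5·5 - (0)²) + (5·8 - (2)²) + (5·8 - (1)²) = 25 + 36 + 39 = 100,
  det = 5·(5·8 - (1)²) - (0)·((0)·8 - (1)·(2)) + (2)·((0)·(1) - 5·(2)) = 5·(39) - (0)·(-2) + (2)·(-10) = 175.
  So p(λ) = λ³ - 18λ² + 100λ - 175.
Step 2 — look for an integer root (rational root theorem: any rational root is an integer divisor of 175). Testing λ = 5:
  p(5) = 125 - 450 + 500 - 175 = 0  ✓
  Dividing out (λ - 5): p(λ) = (λ - 5)(λ² - 13λ + 35).
Step 3 — remaining eigenvalues from the quadratic λ² - 13λ + 35 = 0:
  Δ = 13² - 4·35 = 169 - 140 = 29,  λ = (13 ± √29)/2 = (13 ± 5.3852)/2 ≈ 9.1926 or 3.8074.
  Sorted: λ_1 = 9.1926,  λ_2 = 5,  λ_3 = 3.8074  (check: sum = 18 = tr ✓).

Step 4 — unit eigenvector for λ_1 ≈ 9.1926: v spans the null space of (Sigma - λ_1 I), whose rows are
  r_1 = (-4.1926, 0, 2),  r_2 = (0, -4.1926, 1),  r_3 = (2, 1, -1.1926).
  v is orthogonal to every row, so take v ∝ r_1 × r_2 = ((0)·(1) - (2)·(-4.1926), (2)·(0) - (-4.1926)·(1), (-4.1926)·(-4.1926) - (0)·(0)) ≈ (8.3852, 4.1926, 17.5777).
  Let u = (8.3852, 4.1926, 17.5777).
  ||u|| = √((8.3852)² + (4.1926)² + (17.5777)²) = √(396.8659) ≈ 19.9215,  v_1 = u/||u|| ≈ (0.4209, 0.2105, 0.8824) (||v_1|| = 1).

λ_1 = 9.1926,  λ_2 = 5,  λ_3 = 3.8074;  v_1 ≈ (0.4209, 0.2105, 0.8824)


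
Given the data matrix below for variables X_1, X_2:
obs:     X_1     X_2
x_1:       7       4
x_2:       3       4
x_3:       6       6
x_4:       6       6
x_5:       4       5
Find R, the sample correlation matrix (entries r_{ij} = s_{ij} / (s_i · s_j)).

Step 1 — column means:
  mean(X_1) = (7 + 3 + 6 + 6 + 4) / 5 = 26/5 = 5.2
  mean(X_2) = (4 + 4 + 6 + 6 + 5) / 5 = 25/5 = 5

Step 2 — sample variances and covariances s[i,j] = (1/(n-1)) · Σ_k (x_{k,i} - mean_i) · (x_{k,j} - mean_j), with n-1 = 4:
  s[X_1,X_1] = ((1.8)·(1.8) + (-2.2)·(-2.2) + (0.8)·(0.8) + (0.8)·(0.8) + (-1.2)·(-1.2)) / 4 = 10.8/4 = 2.7
  s[X_1,X_2] = ((1.8)·(-1) + (-2.2)·(-1) + (0.8)·(1) + (0.8)·(1) + (-1.2)·(0)) / 4 = 2/4 = 0.5
  s[X_2,X_2] = ((-1)·(-1) + (-1)·(-1) + (1)·(1) + (1)·(1) + (0)·(0)) / 4 = 4/4 = 1
  Sample standard deviations s_i = √(s[i,i]):
  s(X_1) = √(2.7) = 1.6432
  s(X_2) = √(1) = 1

Step 3 — r_{ij} = s_{ij} / (s_i · s_j):
  r[X_1,X_1] = 1 (diagonal).
  r[X_1,X_2] = 0.5 / (1.6432 · 1) = 0.5 / 1.6432 = 0.3043
  r[X_2,X_2] = 1 (diagonal).

R is symmetric with unit diagonal. Assembling:

R = [[1, 0.3043],
 [0.3043, 1]]


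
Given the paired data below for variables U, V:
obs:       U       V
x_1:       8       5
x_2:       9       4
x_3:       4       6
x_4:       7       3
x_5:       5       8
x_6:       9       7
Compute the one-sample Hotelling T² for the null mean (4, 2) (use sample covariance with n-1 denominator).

Step 1 — sample mean vector:
  mean(U) = (8 + 9 + 4 + 7 + 5 + 9) / 6 = 42/6 = 7
  mean(V) = (5 + 4 + 6 + 3 + 8 + 7) / 6 = 33/6 = 5.5
  x̄ = (7, 5.5),  deviation x̄ - mu_0 = (7, 5.5) - (4, 2) = (3, 3.5).

Step 2 — sample covariance matrix, S[i,j] = (1/(n-1)) · Σ_k (x_{k,i} - mean_i) · (x_{k,j} - mean_j), divisor n-1 = 5:
  S[U,U] = ((1)·(1) + (2)·(2) + (-3)·(-3) + (0)·(0) + (-2)·(-2) + (2)·(2)) / 5 = 22/5 = 4.4
  S[U,V] = ((1)·(-0.5) + (2)·(-1.5) + (-3)·(0.5) + (0)·(-2.5) + (-2)·(2.5) + (2)·(1.5)) / 5 = -7/5 = -1.4
  S[V,V] = ((-0.5)·(-0.5) + (-1.5)·(-1.5) + (0.5)·(0.5) + (-2.5)·(-2.5) + (2.5)·(2.5) + (1.5)·(1.5)) / 5 = 17.5/5 = 3.5
  S = [[4.4, -1.4],
 [-1.4, 3.5]].

Step 3 — invert S. det(S) = 4.4·3.5 - (-1.4)² = 13.44.
  S^{-1} = (1/det) · [[d, -b], [-b, a]] = [[0.2604, 0.1042],
 [0.1042, 0.3274]].

Step 4 — quadratic form (x̄ - mu_0)^T · S^{-1} · (x̄ - mu_0):
  S^{-1} · (x̄ - mu_0) = (1.1458, 1.4583),
  (x̄ - mu_0)^T · [...] = (3)·(1.1458) + (3.5)·(1.4583) = 8.5417.

Step 5 — scale by n: T² = 6 · 8.5417 = 51.25.

T² ≈ 51.25


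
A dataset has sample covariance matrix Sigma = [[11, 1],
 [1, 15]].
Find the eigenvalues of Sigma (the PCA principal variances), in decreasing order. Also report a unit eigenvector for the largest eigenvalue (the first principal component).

Step 1 — characteristic polynomial of 2×2 Sigma:
  det(Sigma - λI) = λ² - trace · λ + det = 0.
  trace = 11 + 15 = 26, det = 11·15 - (1)² = 164.
Step 2 — discriminant:
  Δ = trace² - 4·det = 676 - 656 = 20.
Step 3 — eigenvalues:
  λ = (trace ± √Δ)/2 = (26 ± 4.4721)/2,
  λ_1 = 15.2361,  λ_2 = 10.7639.

Step 4 — unit eigenvector for λ_1: solve (Sigma - λ_1 I)v = 0. First row:
  (11 - 15.2361)·v_x + (1)·v_y = 0, i.e. (-4.2361)·v_x + (1)·v_y = 0,
  so v ∝ (b, λ_1 - a) = (1, 4.2361) = u.
  ||u|| = √((1)² + (4.2361)²) = √(18.9443) ≈ 4.3525,
  v_1 = u/||u|| ≈ (0.2298, 0.9732) (||v_1|| = 1).

λ_1 = 15.2361,  λ_2 = 10.7639;  v_1 ≈ (0.2298, 0.9732)


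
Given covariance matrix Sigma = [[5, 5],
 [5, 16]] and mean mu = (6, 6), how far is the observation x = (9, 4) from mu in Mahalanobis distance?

Step 1 — centre the observation: (x - mu) = (3, -2).

Step 2 — invert Sigma. det(Sigma) = 5·16 - (5)² = 55.
  Sigma^{-1} = (1/det) · [[d, -b], [-b, a]] = [[0.2909, -0.0909],
 [-0.0909, 0.0909]].

Step 3 — form the quadratic (x - mu)^T · Sigma^{-1} · (x - mu):
  Sigma^{-1} · (x - mu) = (1.0545, -0.4545).
  (x - mu)^T · [Sigma^{-1} · (x - mu)] = (3)·(1.0545) + (-2)·(-0.4545) = 4.0727.

Step 4 — take square root: d = √(4.0727) ≈ 2.0181.

d(x, mu) = √(4.0727) ≈ 2.0181


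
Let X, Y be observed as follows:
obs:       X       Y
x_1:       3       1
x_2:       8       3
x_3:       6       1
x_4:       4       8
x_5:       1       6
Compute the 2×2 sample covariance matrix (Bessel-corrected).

Step 1 — column means:
  mean(X) = (3 + 8 + 6 + 4 + 1) / 5 = 22/5 = 4.4
  mean(Y) = (1 + 3 + 1 + 8 + 6) / 5 = 19/5 = 3.8

Step 2 — sample covariance S[i,j] = (1/(n-1)) · Σ_k (x_{k,i} - mean_i) · (x_{k,j} - mean_j), with n-1 = 4.
  S[X,X] = ((-1.4)·(-1.4) + (3.6)·(3.6) + (1.6)·(1.6) + (-0.4)·(-0.4) + (-3.4)·(-3.4)) / 4 = 29.2/4 = 7.3
  S[X,Y] = ((-1.4)·(-2.8) + (3.6)·(-0.8) + (1.6)·(-2.8) + (-0.4)·(4.2) + (-3.4)·(2.2)) / 4 = -12.6/4 = -3.15
  S[Y,Y] = ((-2.8)·(-2.8) + (-0.8)·(-0.8) + (-2.8)·(-2.8) + (4.2)·(4.2) + (2.2)·(2.2)) / 4 = 38.8/4 = 9.7

S is symmetric (S[j,i] = S[i,j]). Assembling:

S = [[7.3, -3.15],
 [-3.15, 9.7]]


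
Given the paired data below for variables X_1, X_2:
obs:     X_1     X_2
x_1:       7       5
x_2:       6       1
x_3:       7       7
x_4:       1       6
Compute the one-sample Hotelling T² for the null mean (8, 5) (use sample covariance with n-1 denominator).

Step 1 — sample mean vector:
  mean(X_1) = (7 + 6 + 7 + 1) / 4 = 21/4 = 5.25
  mean(X_2) = (5 + 1 + 7 + 6) / 4 = 19/4 = 4.75
  x̄ = (5.25, 4.75),  deviation x̄ - mu_0 = (5.25, 4.75) - (8, 5) = (-2.75, -0.25).

Step 2 — sample covariance matrix, S[i,j] = (1/(n-1)) · Σ_k (x_{k,i} - mean_i) · (x_{k,j} - mean_j), divisor n-1 = 3:
  S[X_1,X_1] = ((1.75)·(1.75) + (0.75)·(0.75) + (1.75)·(1.75) + (-4.25)·(-4.25)) / 3 = 24.75/3 = 8.25
  S[X_1,X_2] = ((1.75)·(0.25) + (0.75)·(-3.75) + (1.75)·(2.25) + (-4.25)·(1.25)) / 3 = -3.75/3 = -1.25
  S[X_2,X_2] = ((0.25)·(0.25) + (-3.75)·(-3.75) + (2.25)·(2.25) + (1.25)·(1.25)) / 3 = 20.75/3 = 6.9167
  S = [[8.25, -1.25],
 [-1.25, 6.9167]].

Step 3 — invert S. det(S) = 8.25·6.9167 - (-1.25)² = 55.5.
  S^{-1} = (1/det) · [[d, -b], [-b, a]] = [[0.1246, 0.0225],
 [0.0225, 0.1486]].

Step 4 — quadratic form (x̄ - mu_0)^T · S^{-1} · (x̄ - mu_0):
  S^{-1} · (x̄ - mu_0) = (-0.3483, -0.0991),
  (x̄ - mu_0)^T · [...] = (-2.75)·(-0.3483) + (-0.25)·(-0.0991) = 0.9827.

Step 5 — scale by n: T² = 4 · 0.9827 = 3.9309.

T² ≈ 3.9309


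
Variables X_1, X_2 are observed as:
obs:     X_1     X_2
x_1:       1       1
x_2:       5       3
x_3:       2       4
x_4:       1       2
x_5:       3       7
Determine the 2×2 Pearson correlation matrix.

Step 1 — column means:
  mean(X_1) = (1 + 5 + 2 + 1 + 3) / 5 = 12/5 = 2.4
  mean(X_2) = (1 + 3 + 4 + 2 + 7) / 5 = 17/5 = 3.4

Step 2 — sample variances and covariances s[i,j] = (1/(n-1)) · Σ_k (x_{k,i} - mean_i) · (x_{k,j} - mean_j), with n-1 = 4:
  s[X_1,X_1] = ((-1.4)·(-1.4) + (2.6)·(2.6) + (-0.4)·(-0.4) + (-1.4)·(-1.4) + (0.6)·(0.6)) / 4 = 11.2/4 = 2.8
  s[X_1,X_2] = ((-1.4)·(-2.4) + (2.6)·(-0.4) + (-0.4)·(0.6) + (-1.4)·(-1.4) + (0.6)·(3.6)) / 4 = 6.2/4 = 1.55
  s[X_2,X_2] = ((-2.4)·(-2.4) + (-0.4)·(-0.4) + (0.6)·(0.6) + (-1.4)·(-1.4) + (3.6)·(3.6)) / 4 = 21.2/4 = 5.3
  Sample standard deviations s_i = √(s[i,i]):
  s(X_1) = √(2.8) = 1.6733
  s(X_2) = √(5.3) = 2.3022

Step 3 — r_{ij} = s_{ij} / (s_i · s_j):
  r[X_1,X_1] = 1 (diagonal).
  r[X_1,X_2] = 1.55 / (1.6733 · 2.3022) = 1.55 / 3.8523 = 0.4024
  r[X_2,X_2] = 1 (diagonal).

R is symmetric with unit diagonal. Assembling:

R = [[1, 0.4024],
 [0.4024, 1]]


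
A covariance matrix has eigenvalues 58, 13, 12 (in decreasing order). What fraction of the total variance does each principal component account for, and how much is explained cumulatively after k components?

Step 1 — total variance = trace(Sigma) = Σ λ_i = 58 + 13 + 12 = 83.

Step 2 — fraction explained by component i = λ_i / Σ λ:
  PC1: 58/83 = 0.6988
  PC2: 13/83 = 0.1566
  PC3: 12/83 = 0.1446

Step 3 — cumulative fraction after k components = (λ_1 + ... + λ_k) / Σ λ:
  k = 1: 58/83 = 0.6988
  k = 2: (58 + 13)/83 = 71/83 = 0.8554
  k = 3: (58 + 13 + 12)/83 = 83/83 = 1

Summary (fraction, with percent):

explained: PC1 0.6988 (69.88%), PC2 0.1566 (15.66%), PC3 0.1446 (14.46%);  cumulative: 0.6988, 0.8554, 1


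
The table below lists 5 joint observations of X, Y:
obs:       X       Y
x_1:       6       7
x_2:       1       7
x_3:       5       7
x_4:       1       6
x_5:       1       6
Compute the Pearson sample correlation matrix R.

Step 1 — column means:
  mean(X) = (6 + 1 + 5 + 1 + 1) / 5 = 14/5 = 2.8
  mean(Y) = (7 + 7 + 7 + 6 + 6) / 5 = 33/5 = 6.6

Step 2 — sample variances and covariances s[i,j] = (1/(n-1)) · Σ_k (x_{k,i} - mean_i) · (x_{k,j} - mean_j), with n-1 = 4:
  s[X,X] = ((3.2)·(3.2) + (-1.8)·(-1.8) + (2.2)·(2.2) + (-1.8)·(-1.8) + (-1.8)·(-1.8)) / 4 = 24.8/4 = 6.2
  s[X,Y] = ((3.2)·(0.4) + (-1.8)·(0.4) + (2.2)·(0.4) + (-1.8)·(-0.6) + (-1.8)·(-0.6)) / 4 = 3.6/4 = 0.9
  s[Y,Y] = ((0.4)·(0.4) + (0.4)·(0.4) + (0.4)·(0.4) + (-0.6)·(-0.6) + (-0.6)·(-0.6)) / 4 = 1.2/4 = 0.3
  Sample standard deviations s_i = √(s[i,i]):
  s(X) = √(6.2) = 2.49
  s(Y) = √(0.3) = 0.5477

Step 3 — r_{ij} = s_{ij} / (s_i · s_j):
  r[X,X] = 1 (diagonal).
  r[X,Y] = 0.9 / (2.49 · 0.5477) = 0.9 / 1.3638 = 0.6599
  r[Y,Y] = 1 (diagonal).

R is symmetric with unit diagonal. Assembling:

R = [[1, 0.6599],
 [0.6599, 1]]


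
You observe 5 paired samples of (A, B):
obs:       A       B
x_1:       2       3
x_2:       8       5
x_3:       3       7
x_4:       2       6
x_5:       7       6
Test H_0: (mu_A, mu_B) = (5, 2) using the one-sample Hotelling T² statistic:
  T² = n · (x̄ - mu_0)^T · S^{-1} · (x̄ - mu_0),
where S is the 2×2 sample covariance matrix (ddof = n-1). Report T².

Step 1 — sample mean vector:
  mean(A) = (2 + 8 + 3 + 2 + 7) / 5 = 22/5 = 4.4
  mean(B) = (3 + 5 + 7 + 6 + 6) / 5 = 27/5 = 5.4
  x̄ = (4.4, 5.4),  deviation x̄ - mu_0 = (4.4, 5.4) - (5, 2) = (-0.6, 3.4).

Step 2 — sample covariance matrix, S[i,j] = (1/(n-1)) · Σ_k (x_{k,i} - mean_i) · (x_{k,j} - mean_j), divisor n-1 = 4:
  S[A,A] = ((-2.4)·(-2.4) + (3.6)·(3.6) + (-1.4)·(-1.4) + (-2.4)·(-2.4) + (2.6)·(2.6)) / 4 = 33.2/4 = 8.3
  S[A,B] = ((-2.4)·(-2.4) + (3.6)·(-0.4) + (-1.4)·(1.6) + (-2.4)·(0.6) + (2.6)·(0.6)) / 4 = 2.2/4 = 0.55
  S[B,B] = ((-2.4)·(-2.4) + (-0.4)·(-0.4) + (1.6)·(1.6) + (0.6)·(0.6) + (0.6)·(0.6)) / 4 = 9.2/4 = 2.3
  S = [[8.3, 0.55],
 [0.55, 2.3]].

Step 3 — invert S. det(S) = 8.3·2.3 - (0.55)² = 18.7875.
  S^{-1} = (1/det) · [[d, -b], [-b, a]] = [[0.1224, -0.0293],
 [-0.0293, 0.4418]].

Step 4 — quadratic form (x̄ - mu_0)^T · S^{-1} · (x̄ - mu_0):
  S^{-1} · (x̄ - mu_0) = (-0.173, 1.5196),
  (x̄ - mu_0)^T · [...] = (-0.6)·(-0.173) + (3.4)·(1.5196) = 5.2705.

Step 5 — scale by n: T² = 5 · 5.2705 = 26.3526.

T² ≈ 26.3526
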